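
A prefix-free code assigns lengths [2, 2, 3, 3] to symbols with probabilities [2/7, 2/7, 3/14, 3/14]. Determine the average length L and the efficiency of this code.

Average length L = Σ p_i × l_i = 2.4286 bits
Entropy H = 1.9852 bits
Efficiency η = H/L × 100% = 81.74%


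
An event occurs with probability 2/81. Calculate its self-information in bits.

Information content I(x) = -log₂(p(x))
I = -log₂(2/81) = -log₂(0.0247)
I = 5.3399 bits


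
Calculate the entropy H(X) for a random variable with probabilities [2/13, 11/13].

H(X) = -Σ p(x) log₂ p(x)
  -2/13 × log₂(2/13) = 0.4155
  -11/13 × log₂(11/13) = 0.2039
H(X) = 0.6194 bits


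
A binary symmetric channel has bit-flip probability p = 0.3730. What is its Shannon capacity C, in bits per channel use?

For BSC with error probability p:
C = 1 - H(p) where H(p) is binary entropy
H(0.3730) = -0.3730 × log₂(0.3730) - 0.6270 × log₂(0.6270)
H(p) = 0.9529
C = 1 - 0.9529 = 0.0471 bits/use


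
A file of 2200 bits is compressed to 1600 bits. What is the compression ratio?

Compression ratio = Original / Compressed
= 2200 / 1600 = 1.38:1


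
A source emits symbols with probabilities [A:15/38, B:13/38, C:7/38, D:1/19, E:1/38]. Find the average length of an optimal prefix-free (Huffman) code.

Huffman tree construction:
Combine smallest probabilities repeatedly
Resulting codes:
  A: 0 (length 1)
  B: 11 (length 2)
  C: 101 (length 3)
  D: 1001 (length 4)
  E: 1000 (length 4)
Average length = Σ p(s) × length(s) = 1.9474 bits


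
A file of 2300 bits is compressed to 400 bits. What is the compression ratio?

Compression ratio = Original / Compressed
= 2300 / 400 = 5.75:1


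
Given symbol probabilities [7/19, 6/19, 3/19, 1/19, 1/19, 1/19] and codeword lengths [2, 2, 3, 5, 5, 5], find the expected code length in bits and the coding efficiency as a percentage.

Average length L = Σ p_i × l_i = 2.6316 bits
Entropy H = 2.1471 bits
Efficiency η = H/L × 100% = 81.59%


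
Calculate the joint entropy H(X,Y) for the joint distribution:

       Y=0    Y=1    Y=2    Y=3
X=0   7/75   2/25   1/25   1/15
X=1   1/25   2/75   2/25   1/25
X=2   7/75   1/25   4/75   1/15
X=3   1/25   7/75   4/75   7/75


H(X,Y) = -Σ p(x,y) log₂ p(x,y)
  p(0,0)=7/75: -0.0933 × log₂(0.0933) = 0.3193
  p(0,1)=2/25: -0.0800 × log₂(0.0800) = 0.2915
  p(0,2)=1/25: -0.0400 × log₂(0.0400) = 0.1858
  p(0,3)=1/15: -0.0667 × log₂(0.0667) = 0.2605
  p(1,0)=1/25: -0.0400 × log₂(0.0400) = 0.1858
  p(1,1)=2/75: -0.0267 × log₂(0.0267) = 0.1394
  p(1,2)=2/25: -0.0800 × log₂(0.0800) = 0.2915
  p(1,3)=1/25: -0.0400 × log₂(0.0400) = 0.1858
  p(2,0)=7/75: -0.0933 × log₂(0.0933) = 0.3193
  p(2,1)=1/25: -0.0400 × log₂(0.0400) = 0.1858
  p(2,2)=4/75: -0.0533 × log₂(0.0533) = 0.2255
  p(2,3)=1/15: -0.0667 × log₂(0.0667) = 0.2605
  p(3,0)=1/25: -0.0400 × log₂(0.0400) = 0.1858
  p(3,1)=7/75: -0.0933 × log₂(0.0933) = 0.3193
  p(3,2)=4/75: -0.0533 × log₂(0.0533) = 0.2255
  p(3,3)=7/75: -0.0933 × log₂(0.0933) = 0.3193
H(X,Y) = 3.9006 bits


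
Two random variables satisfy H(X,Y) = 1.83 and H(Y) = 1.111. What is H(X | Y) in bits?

Chain rule: H(X,Y) = H(X|Y) + H(Y)
H(X|Y) = H(X,Y) - H(Y) = 1.83 - 1.111 = 0.719 bits


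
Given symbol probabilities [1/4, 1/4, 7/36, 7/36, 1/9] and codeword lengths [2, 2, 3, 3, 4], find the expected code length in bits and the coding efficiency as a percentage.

Average length L = Σ p_i × l_i = 2.6111 bits
Entropy H = 2.2710 bits
Efficiency η = H/L × 100% = 86.97%


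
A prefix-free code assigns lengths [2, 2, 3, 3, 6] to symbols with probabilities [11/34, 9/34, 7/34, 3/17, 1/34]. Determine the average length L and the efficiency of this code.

Average length L = Σ p_i × l_i = 2.5000 bits
Entropy H = 2.0950 bits
Efficiency η = H/L × 100% = 83.80%


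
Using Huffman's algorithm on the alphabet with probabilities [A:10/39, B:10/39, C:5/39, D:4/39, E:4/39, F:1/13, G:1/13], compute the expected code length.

Huffman tree construction:
Combine smallest probabilities repeatedly
Resulting codes:
  A: 01 (length 2)
  B: 10 (length 2)
  C: 110 (length 3)
  D: 000 (length 3)
  E: 001 (length 3)
  F: 1110 (length 4)
  G: 1111 (length 4)
Average length = Σ p(s) × length(s) = 2.6410 bits


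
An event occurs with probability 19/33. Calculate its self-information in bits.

Information content I(x) = -log₂(p(x))
I = -log₂(19/33) = -log₂(0.5758)
I = 0.7965 bits


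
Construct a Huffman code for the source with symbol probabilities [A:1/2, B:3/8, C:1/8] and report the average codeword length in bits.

Huffman tree construction:
Combine smallest probabilities repeatedly
Resulting codes:
  A: 0 (length 1)
  B: 11 (length 2)
  C: 10 (length 2)
Average length = Σ p(s) × length(s) = 1.5000 bits


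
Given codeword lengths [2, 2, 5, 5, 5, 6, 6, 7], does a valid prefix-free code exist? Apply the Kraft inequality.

Kraft inequality: Σ 2^(-l_i) ≤ 1 for prefix-free code
Calculating: 2^(-2) + 2^(-2) + 2^(-5) + 2^(-5) + 2^(-5) + 2^(-6) + 2^(-6) + 2^(-7)
= 0.25 + 0.25 + 0.03125 + 0.03125 + 0.03125 + 0.015625 + 0.015625 + 0.0078125
= 0.6328
Since 0.6328 ≤ 1, prefix-free code exists


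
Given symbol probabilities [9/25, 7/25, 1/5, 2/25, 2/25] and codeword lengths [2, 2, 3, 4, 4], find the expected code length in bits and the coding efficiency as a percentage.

Average length L = Σ p_i × l_i = 2.5200 bits
Entropy H = 2.0922 bits
Efficiency η = H/L × 100% = 83.03%


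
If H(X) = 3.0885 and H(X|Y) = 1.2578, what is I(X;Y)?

I(X;Y) = H(X) - H(X|Y)
I(X;Y) = 3.0885 - 1.2578 = 1.8307 bits


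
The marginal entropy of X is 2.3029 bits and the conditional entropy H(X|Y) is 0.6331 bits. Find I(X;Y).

I(X;Y) = H(X) - H(X|Y)
I(X;Y) = 2.3029 - 0.6331 = 1.6698 bits


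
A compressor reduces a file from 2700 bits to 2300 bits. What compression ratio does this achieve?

Compression ratio = Original / Compressed
= 2700 / 2300 = 1.17:1


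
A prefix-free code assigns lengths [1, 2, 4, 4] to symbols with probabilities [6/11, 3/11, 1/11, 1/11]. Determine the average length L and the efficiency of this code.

Average length L = Σ p_i × l_i = 1.8182 bits
Entropy H = 1.6172 bits
Efficiency η = H/L × 100% = 88.95%


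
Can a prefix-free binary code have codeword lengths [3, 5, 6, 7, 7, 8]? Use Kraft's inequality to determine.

Kraft inequality: Σ 2^(-l_i) ≤ 1 for prefix-free code
Calculating: 2^(-3) + 2^(-5) + 2^(-6) + 2^(-7) + 2^(-7) + 2^(-8)
= 0.125 + 0.03125 + 0.015625 + 0.0078125 + 0.0078125 + 0.00390625
= 0.1914
Since 0.1914 ≤ 1, prefix-free code exists


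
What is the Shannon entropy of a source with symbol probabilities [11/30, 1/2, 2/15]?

H(X) = -Σ p(x) log₂ p(x)
  -11/30 × log₂(11/30) = 0.5307
  -1/2 × log₂(1/2) = 0.5000
  -2/15 × log₂(2/15) = 0.3876
H(X) = 1.4183 bits


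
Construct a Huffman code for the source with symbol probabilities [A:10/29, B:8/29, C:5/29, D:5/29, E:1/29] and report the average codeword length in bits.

Huffman tree construction:
Combine smallest probabilities repeatedly
Resulting codes:
  A: 11 (length 2)
  B: 10 (length 2)
  C: 011 (length 3)
  D: 00 (length 2)
  E: 010 (length 3)
Average length = Σ p(s) × length(s) = 2.2069 bits


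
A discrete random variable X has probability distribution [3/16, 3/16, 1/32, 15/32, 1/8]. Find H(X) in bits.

H(X) = -Σ p(x) log₂ p(x)
  -3/16 × log₂(3/16) = 0.4528
  -3/16 × log₂(3/16) = 0.4528
  -1/32 × log₂(1/32) = 0.1562
  -15/32 × log₂(15/32) = 0.5124
  -1/8 × log₂(1/8) = 0.3750
H(X) = 1.9493 bits


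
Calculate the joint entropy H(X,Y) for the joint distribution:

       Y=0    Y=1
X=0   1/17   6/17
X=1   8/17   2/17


H(X,Y) = -Σ p(x,y) log₂ p(x,y)
  p(0,0)=1/17: -0.0588 × log₂(0.0588) = 0.2404
  p(0,1)=6/17: -0.3529 × log₂(0.3529) = 0.5303
  p(1,0)=8/17: -0.4706 × log₂(0.4706) = 0.5117
  p(1,1)=2/17: -0.1176 × log₂(0.1176) = 0.3632
H(X,Y) = 1.6457 bits


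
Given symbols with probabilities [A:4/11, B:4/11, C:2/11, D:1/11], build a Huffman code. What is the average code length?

Huffman tree construction:
Combine smallest probabilities repeatedly
Resulting codes:
  A: 11 (length 2)
  B: 0 (length 1)
  C: 101 (length 3)
  D: 100 (length 3)
Average length = Σ p(s) × length(s) = 1.9091 bits


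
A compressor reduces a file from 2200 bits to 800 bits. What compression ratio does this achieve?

Compression ratio = Original / Compressed
= 2200 / 800 = 2.75:1


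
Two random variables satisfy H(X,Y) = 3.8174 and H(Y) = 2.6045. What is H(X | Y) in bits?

Chain rule: H(X,Y) = H(X|Y) + H(Y)
H(X|Y) = H(X,Y) - H(Y) = 3.8174 - 2.6045 = 1.2129 bits


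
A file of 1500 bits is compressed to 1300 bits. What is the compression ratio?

Compression ratio = Original / Compressed
= 1500 / 1300 = 1.15:1


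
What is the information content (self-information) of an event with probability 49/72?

Information content I(x) = -log₂(p(x))
I = -log₂(49/72) = -log₂(0.6806)
I = 0.5552 bits


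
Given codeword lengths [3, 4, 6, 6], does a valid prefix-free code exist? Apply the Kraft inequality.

Kraft inequality: Σ 2^(-l_i) ≤ 1 for prefix-free code
Calculating: 2^(-3) + 2^(-4) + 2^(-6) + 2^(-6)
= 0.125 + 0.0625 + 0.015625 + 0.015625
= 0.2188
Since 0.2188 ≤ 1, prefix-free code exists


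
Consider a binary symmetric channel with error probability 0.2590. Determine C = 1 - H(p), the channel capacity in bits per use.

For BSC with error probability p:
C = 1 - H(p) where H(p) is binary entropy
H(0.2590) = -0.2590 × log₂(0.2590) - 0.7410 × log₂(0.7410)
H(p) = 0.8252
C = 1 - 0.8252 = 0.1748 bits/use


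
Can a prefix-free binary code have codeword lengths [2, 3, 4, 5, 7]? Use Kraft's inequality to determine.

Kraft inequality: Σ 2^(-l_i) ≤ 1 for prefix-free code
Calculating: 2^(-2) + 2^(-3) + 2^(-4) + 2^(-5) + 2^(-7)
= 0.25 + 0.125 + 0.0625 + 0.03125 + 0.0078125
= 0.4766
Since 0.4766 ≤ 1, prefix-free code exists


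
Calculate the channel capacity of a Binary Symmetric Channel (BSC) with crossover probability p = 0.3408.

For BSC with error probability p:
C = 1 - H(p) where H(p) is binary entropy
H(0.3408) = -0.3408 × log₂(0.3408) - 0.6592 × log₂(0.6592)
H(p) = 0.9256
C = 1 - 0.9256 = 0.0744 bits/use


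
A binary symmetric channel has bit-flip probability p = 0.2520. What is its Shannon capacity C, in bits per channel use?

For BSC with error probability p:
C = 1 - H(p) where H(p) is binary entropy
H(0.2520) = -0.2520 × log₂(0.2520) - 0.7480 × log₂(0.7480)
H(p) = 0.8144
C = 1 - 0.8144 = 0.1856 bits/use


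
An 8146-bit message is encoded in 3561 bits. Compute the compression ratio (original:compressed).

Compression ratio = Original / Compressed
= 8146 / 3561 = 2.29:1


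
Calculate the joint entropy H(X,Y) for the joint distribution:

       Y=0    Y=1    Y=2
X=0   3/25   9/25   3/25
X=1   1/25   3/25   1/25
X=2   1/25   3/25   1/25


H(X,Y) = -Σ p(x,y) log₂ p(x,y)
  p(0,0)=3/25: -0.1200 × log₂(0.1200) = 0.3671
  p(0,1)=9/25: -0.3600 × log₂(0.3600) = 0.5306
  p(0,2)=3/25: -0.1200 × log₂(0.1200) = 0.3671
  p(1,0)=1/25: -0.0400 × log₂(0.0400) = 0.1858
  p(1,1)=3/25: -0.1200 × log₂(0.1200) = 0.3671
  p(1,2)=1/25: -0.0400 × log₂(0.0400) = 0.1858
  p(2,0)=1/25: -0.0400 × log₂(0.0400) = 0.1858
  p(2,1)=3/25: -0.1200 × log₂(0.1200) = 0.3671
  p(2,2)=1/25: -0.0400 × log₂(0.0400) = 0.1858
H(X,Y) = 2.7419 bits


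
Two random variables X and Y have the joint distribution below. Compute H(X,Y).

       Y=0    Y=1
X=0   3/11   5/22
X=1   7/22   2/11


H(X,Y) = -Σ p(x,y) log₂ p(x,y)
  p(0,0)=3/11: -0.2727 × log₂(0.2727) = 0.5112
  p(0,1)=5/22: -0.2273 × log₂(0.2273) = 0.4858
  p(1,0)=7/22: -0.3182 × log₂(0.3182) = 0.5257
  p(1,1)=2/11: -0.1818 × log₂(0.1818) = 0.4472
H(X,Y) = 1.9698 bits


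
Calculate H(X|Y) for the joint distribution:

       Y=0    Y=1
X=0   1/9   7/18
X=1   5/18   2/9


H(X|Y) = Σ_y p(y) H(X|Y=y)
  p(Y=0) = 7/18, H(X|Y=0) = 0.8631
  p(Y=1) = 11/18, H(X|Y=1) = 0.9457
H(X|Y) = 0.3889×0.8631 + 0.6111×0.9457 = 0.9136 bits


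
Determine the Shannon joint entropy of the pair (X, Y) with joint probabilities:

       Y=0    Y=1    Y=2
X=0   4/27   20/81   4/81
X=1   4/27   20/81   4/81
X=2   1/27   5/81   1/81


H(X,Y) = -Σ p(x,y) log₂ p(x,y)
  p(0,0)=4/27: -0.1481 × log₂(0.1481) = 0.4081
  p(0,1)=20/81: -0.2469 × log₂(0.2469) = 0.4983
  p(0,2)=4/81: -0.0494 × log₂(0.0494) = 0.2143
  p(1,0)=4/27: -0.1481 × log₂(0.1481) = 0.4081
  p(1,1)=20/81: -0.2469 × log₂(0.2469) = 0.4983
  p(1,2)=4/81: -0.0494 × log₂(0.0494) = 0.2143
  p(2,0)=1/27: -0.0370 × log₂(0.0370) = 0.1761
  p(2,1)=5/81: -0.0617 × log₂(0.0617) = 0.2480
  p(2,2)=1/81: -0.0123 × log₂(0.0123) = 0.0783
H(X,Y) = 2.7438 bits


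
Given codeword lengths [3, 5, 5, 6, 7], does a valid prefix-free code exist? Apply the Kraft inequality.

Kraft inequality: Σ 2^(-l_i) ≤ 1 for prefix-free code
Calculating: 2^(-3) + 2^(-5) + 2^(-5) + 2^(-6) + 2^(-7)
= 0.125 + 0.03125 + 0.03125 + 0.015625 + 0.0078125
= 0.2109
Since 0.2109 ≤ 1, prefix-free code exists


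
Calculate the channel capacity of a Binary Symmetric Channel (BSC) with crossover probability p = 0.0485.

For BSC with error probability p:
C = 1 - H(p) where H(p) is binary entropy
H(0.0485) = -0.0485 × log₂(0.0485) - 0.9515 × log₂(0.9515)
H(p) = 0.2800
C = 1 - 0.2800 = 0.7200 bits/use


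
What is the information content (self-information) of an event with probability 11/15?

Information content I(x) = -log₂(p(x))
I = -log₂(11/15) = -log₂(0.7333)
I = 0.4475 bits


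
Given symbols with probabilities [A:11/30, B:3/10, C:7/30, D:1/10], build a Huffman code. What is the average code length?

Huffman tree construction:
Combine smallest probabilities repeatedly
Resulting codes:
  A: 0 (length 1)
  B: 10 (length 2)
  C: 111 (length 3)
  D: 110 (length 3)
Average length = Σ p(s) × length(s) = 1.9667 bits


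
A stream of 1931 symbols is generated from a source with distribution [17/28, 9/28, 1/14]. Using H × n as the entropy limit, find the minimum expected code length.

Entropy H = 1.2353 bits/symbol
Minimum bits = H × n = 1.2353 × 1931
= 2385.46 bits


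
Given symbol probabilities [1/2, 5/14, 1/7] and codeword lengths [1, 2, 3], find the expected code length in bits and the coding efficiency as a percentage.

Average length L = Σ p_i × l_i = 1.6429 bits
Entropy H = 1.4316 bits
Efficiency η = H/L × 100% = 87.14%


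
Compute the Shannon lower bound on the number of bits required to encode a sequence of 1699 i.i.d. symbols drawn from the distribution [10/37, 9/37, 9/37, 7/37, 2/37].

Entropy H = 2.1843 bits/symbol
Minimum bits = H × n = 2.1843 × 1699
= 3711.18 bits


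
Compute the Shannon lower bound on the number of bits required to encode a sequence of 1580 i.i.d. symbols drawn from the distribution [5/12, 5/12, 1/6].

Entropy H = 1.4834 bits/symbol
Minimum bits = H × n = 1.4834 × 1580
= 2343.70 bits


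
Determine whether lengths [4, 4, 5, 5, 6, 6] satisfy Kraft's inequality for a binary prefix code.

Kraft inequality: Σ 2^(-l_i) ≤ 1 for prefix-free code
Calculating: 2^(-4) + 2^(-4) + 2^(-5) + 2^(-5) + 2^(-6) + 2^(-6)
= 0.0625 + 0.0625 + 0.03125 + 0.03125 + 0.015625 + 0.015625
= 0.2188
Since 0.2188 ≤ 1, prefix-free code exists


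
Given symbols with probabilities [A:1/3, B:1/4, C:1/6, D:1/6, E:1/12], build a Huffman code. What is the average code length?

Huffman tree construction:
Combine smallest probabilities repeatedly
Resulting codes:
  A: 11 (length 2)
  B: 01 (length 2)
  C: 101 (length 3)
  D: 00 (length 2)
  E: 100 (length 3)
Average length = Σ p(s) × length(s) = 2.2500 bits


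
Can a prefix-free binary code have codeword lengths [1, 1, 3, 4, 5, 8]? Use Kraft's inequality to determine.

Kraft inequality: Σ 2^(-l_i) ≤ 1 for prefix-free code
Calculating: 2^(-1) + 2^(-1) + 2^(-3) + 2^(-4) + 2^(-5) + 2^(-8)
= 0.5 + 0.5 + 0.125 + 0.0625 + 0.03125 + 0.00390625
= 1.2227
Since 1.2227 > 1, prefix-free code does not exist


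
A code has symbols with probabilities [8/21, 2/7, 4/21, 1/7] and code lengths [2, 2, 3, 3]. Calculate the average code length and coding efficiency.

Average length L = Σ p_i × l_i = 2.3333 bits
Entropy H = 1.9035 bits
Efficiency η = H/L × 100% = 81.58%


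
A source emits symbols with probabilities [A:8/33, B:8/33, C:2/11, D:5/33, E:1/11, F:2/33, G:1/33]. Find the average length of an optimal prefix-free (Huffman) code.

Huffman tree construction:
Combine smallest probabilities repeatedly
Resulting codes:
  A: 01 (length 2)
  B: 10 (length 2)
  C: 111 (length 3)
  D: 110 (length 3)
  E: 000 (length 3)
  F: 0011 (length 4)
  G: 0010 (length 4)
Average length = Σ p(s) × length(s) = 2.6061 bits


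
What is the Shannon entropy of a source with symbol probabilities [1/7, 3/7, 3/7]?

H(X) = -Σ p(x) log₂ p(x)
  -1/7 × log₂(1/7) = 0.4011
  -3/7 × log₂(3/7) = 0.5239
  -3/7 × log₂(3/7) = 0.5239
H(X) = 1.4488 bits


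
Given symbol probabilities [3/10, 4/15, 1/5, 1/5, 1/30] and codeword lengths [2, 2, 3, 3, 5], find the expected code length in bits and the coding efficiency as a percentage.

Average length L = Σ p_i × l_i = 2.5000 bits
Entropy H = 2.1219 bits
Efficiency η = H/L × 100% = 84.88%


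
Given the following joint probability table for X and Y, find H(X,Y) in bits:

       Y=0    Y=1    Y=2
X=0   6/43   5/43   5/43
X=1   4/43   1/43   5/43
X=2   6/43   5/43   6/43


H(X,Y) = -Σ p(x,y) log₂ p(x,y)
  p(0,0)=6/43: -0.1395 × log₂(0.1395) = 0.3965
  p(0,1)=5/43: -0.1163 × log₂(0.1163) = 0.3610
  p(0,2)=5/43: -0.1163 × log₂(0.1163) = 0.3610
  p(1,0)=4/43: -0.0930 × log₂(0.0930) = 0.3187
  p(1,1)=1/43: -0.0233 × log₂(0.0233) = 0.1262
  p(1,2)=5/43: -0.1163 × log₂(0.1163) = 0.3610
  p(2,0)=6/43: -0.1395 × log₂(0.1395) = 0.3965
  p(2,1)=5/43: -0.1163 × log₂(0.1163) = 0.3610
  p(2,2)=6/43: -0.1395 × log₂(0.1395) = 0.3965
H(X,Y) = 3.0782 bits


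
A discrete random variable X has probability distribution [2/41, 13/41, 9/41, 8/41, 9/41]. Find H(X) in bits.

H(X) = -Σ p(x) log₂ p(x)
  -2/41 × log₂(2/41) = 0.2126
  -13/41 × log₂(13/41) = 0.5254
  -9/41 × log₂(9/41) = 0.4802
  -8/41 × log₂(8/41) = 0.4600
  -9/41 × log₂(9/41) = 0.4802
H(X) = 2.1584 bits


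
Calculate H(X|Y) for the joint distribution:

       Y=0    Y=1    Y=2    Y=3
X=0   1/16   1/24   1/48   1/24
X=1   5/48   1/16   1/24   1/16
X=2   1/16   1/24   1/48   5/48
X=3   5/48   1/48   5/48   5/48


H(X|Y) = Σ_y p(y) H(X|Y=y)
  p(Y=0) = 1/3, H(X|Y=0) = 1.9544
  p(Y=1) = 1/6, H(X|Y=1) = 1.9056
  p(Y=2) = 3/16, H(X|Y=2) = 1.6577
  p(Y=3) = 5/16, H(X|Y=3) = 1.9086
H(X|Y) = 0.3333×1.9544 + 0.1667×1.9056 + 0.1875×1.6577 + 0.3125×1.9086 = 1.8764 bits


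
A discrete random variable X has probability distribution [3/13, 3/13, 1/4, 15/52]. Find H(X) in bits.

H(X) = -Σ p(x) log₂ p(x)
  -3/13 × log₂(3/13) = 0.4882
  -3/13 × log₂(3/13) = 0.4882
  -1/4 × log₂(1/4) = 0.5000
  -15/52 × log₂(15/52) = 0.5174
H(X) = 1.9937 bits


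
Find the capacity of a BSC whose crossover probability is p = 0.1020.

For BSC with error probability p:
C = 1 - H(p) where H(p) is binary entropy
H(0.1020) = -0.1020 × log₂(0.1020) - 0.8980 × log₂(0.8980)
H(p) = 0.4753
C = 1 - 0.4753 = 0.5247 bits/use


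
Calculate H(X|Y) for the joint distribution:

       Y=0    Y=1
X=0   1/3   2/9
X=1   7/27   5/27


H(X|Y) = Σ_y p(y) H(X|Y=y)
  p(Y=0) = 16/27, H(X|Y=0) = 0.9887
  p(Y=1) = 11/27, H(X|Y=1) = 0.9940
H(X|Y) = 0.5926×0.9887 + 0.4074×0.9940 = 0.9909 bits


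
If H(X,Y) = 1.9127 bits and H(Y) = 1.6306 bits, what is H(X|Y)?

Chain rule: H(X,Y) = H(X|Y) + H(Y)
H(X|Y) = H(X,Y) - H(Y) = 1.9127 - 1.6306 = 0.2821 bits


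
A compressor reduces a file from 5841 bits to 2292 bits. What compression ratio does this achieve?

Compression ratio = Original / Compressed
= 5841 / 2292 = 2.55:1


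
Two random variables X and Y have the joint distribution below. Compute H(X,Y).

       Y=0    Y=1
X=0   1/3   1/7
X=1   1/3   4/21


H(X,Y) = -Σ p(x,y) log₂ p(x,y)
  p(0,0)=1/3: -0.3333 × log₂(0.3333) = 0.5283
  p(0,1)=1/7: -0.1429 × log₂(0.1429) = 0.4011
  p(1,0)=1/3: -0.3333 × log₂(0.3333) = 0.5283
  p(1,1)=4/21: -0.1905 × log₂(0.1905) = 0.4557
H(X,Y) = 1.9134 bits


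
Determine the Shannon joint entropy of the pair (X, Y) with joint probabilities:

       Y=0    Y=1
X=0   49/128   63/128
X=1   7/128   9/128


H(X,Y) = -Σ p(x,y) log₂ p(x,y)
  p(0,0)=49/128: -0.3828 × log₂(0.3828) = 0.5303
  p(0,1)=63/128: -0.4922 × log₂(0.4922) = 0.5034
  p(1,0)=7/128: -0.0547 × log₂(0.0547) = 0.2293
  p(1,1)=9/128: -0.0703 × log₂(0.0703) = 0.2693
H(X,Y) = 1.5323 bits


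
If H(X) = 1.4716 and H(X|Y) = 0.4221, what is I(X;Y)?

I(X;Y) = H(X) - H(X|Y)
I(X;Y) = 1.4716 - 0.4221 = 1.0495 bits


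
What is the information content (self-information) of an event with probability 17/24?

Information content I(x) = -log₂(p(x))
I = -log₂(17/24) = -log₂(0.7083)
I = 0.4975 bits


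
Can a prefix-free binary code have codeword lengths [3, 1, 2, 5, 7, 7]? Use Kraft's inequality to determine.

Kraft inequality: Σ 2^(-l_i) ≤ 1 for prefix-free code
Calculating: 2^(-3) + 2^(-1) + 2^(-2) + 2^(-5) + 2^(-7) + 2^(-7)
= 0.125 + 0.5 + 0.25 + 0.03125 + 0.0078125 + 0.0078125
= 0.9219
Since 0.9219 ≤ 1, prefix-free code exists


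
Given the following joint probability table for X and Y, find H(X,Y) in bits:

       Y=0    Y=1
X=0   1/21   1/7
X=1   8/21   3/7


H(X,Y) = -Σ p(x,y) log₂ p(x,y)
  p(0,0)=1/21: -0.0476 × log₂(0.0476) = 0.2092
  p(0,1)=1/7: -0.1429 × log₂(0.1429) = 0.4011
  p(1,0)=8/21: -0.3810 × log₂(0.3810) = 0.5304
  p(1,1)=3/7: -0.4286 × log₂(0.4286) = 0.5239
H(X,Y) = 1.6645 bits


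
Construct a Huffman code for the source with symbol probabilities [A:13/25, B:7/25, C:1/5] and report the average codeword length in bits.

Huffman tree construction:
Combine smallest probabilities repeatedly
Resulting codes:
  A: 1 (length 1)
  B: 01 (length 2)
  C: 00 (length 2)
Average length = Σ p(s) × length(s) = 1.4800 bits


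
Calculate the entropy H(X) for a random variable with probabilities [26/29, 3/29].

H(X) = -Σ p(x) log₂ p(x)
  -26/29 × log₂(26/29) = 0.1412
  -3/29 × log₂(3/29) = 0.3386
H(X) = 0.4798 bits


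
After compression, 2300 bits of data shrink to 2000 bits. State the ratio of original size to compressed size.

Compression ratio = Original / Compressed
= 2300 / 2000 = 1.15:1


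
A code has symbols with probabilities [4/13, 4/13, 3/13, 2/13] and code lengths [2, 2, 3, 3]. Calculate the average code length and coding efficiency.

Average length L = Σ p_i × l_i = 2.3846 bits
Entropy H = 1.9501 bits
Efficiency η = H/L × 100% = 81.78%


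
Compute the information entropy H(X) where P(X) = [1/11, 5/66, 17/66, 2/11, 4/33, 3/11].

H(X) = -Σ p(x) log₂ p(x)
  -1/11 × log₂(1/11) = 0.3145
  -5/66 × log₂(5/66) = 0.2820
  -17/66 × log₂(17/66) = 0.5041
  -2/11 × log₂(2/11) = 0.4472
  -4/33 × log₂(4/33) = 0.3690
  -3/11 × log₂(3/11) = 0.5112
H(X) = 2.4280 bits


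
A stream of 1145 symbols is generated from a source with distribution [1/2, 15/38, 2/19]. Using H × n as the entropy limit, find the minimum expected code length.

Entropy H = 1.3712 bits/symbol
Minimum bits = H × n = 1.3712 × 1145
= 1570.07 bits


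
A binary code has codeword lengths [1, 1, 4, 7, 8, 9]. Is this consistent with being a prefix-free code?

Kraft inequality: Σ 2^(-l_i) ≤ 1 for prefix-free code
Calculating: 2^(-1) + 2^(-1) + 2^(-4) + 2^(-7) + 2^(-8) + 2^(-9)
= 0.5 + 0.5 + 0.0625 + 0.0078125 + 0.00390625 + 0.001953125
= 1.0762
Since 1.0762 > 1, prefix-free code does not exist


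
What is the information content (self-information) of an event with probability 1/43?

Information content I(x) = -log₂(p(x))
I = -log₂(1/43) = -log₂(0.0233)
I = 5.4263 bits


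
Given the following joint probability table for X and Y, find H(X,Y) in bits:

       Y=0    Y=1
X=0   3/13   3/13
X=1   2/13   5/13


H(X,Y) = -Σ p(x,y) log₂ p(x,y)
  p(0,0)=3/13: -0.2308 × log₂(0.2308) = 0.4882
  p(0,1)=3/13: -0.2308 × log₂(0.2308) = 0.4882
  p(1,0)=2/13: -0.1538 × log₂(0.1538) = 0.4155
  p(1,1)=5/13: -0.3846 × log₂(0.3846) = 0.5302
H(X,Y) = 1.9220 bits


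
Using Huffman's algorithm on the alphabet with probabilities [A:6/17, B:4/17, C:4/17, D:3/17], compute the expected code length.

Huffman tree construction:
Combine smallest probabilities repeatedly
Resulting codes:
  A: 11 (length 2)
  B: 01 (length 2)
  C: 10 (length 2)
  D: 00 (length 2)
Average length = Σ p(s) × length(s) = 2.0000 bits


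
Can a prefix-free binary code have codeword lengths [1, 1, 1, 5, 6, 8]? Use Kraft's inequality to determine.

Kraft inequality: Σ 2^(-l_i) ≤ 1 for prefix-free code
Calculating: 2^(-1) + 2^(-1) + 2^(-1) + 2^(-5) + 2^(-6) + 2^(-8)
= 0.5 + 0.5 + 0.5 + 0.03125 + 0.015625 + 0.00390625
= 1.5508
Since 1.5508 > 1, prefix-free code does not exist


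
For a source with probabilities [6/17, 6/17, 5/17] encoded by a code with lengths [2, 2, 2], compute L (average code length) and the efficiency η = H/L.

Average length L = Σ p_i × l_i = 2.0000 bits
Entropy H = 1.5799 bits
Efficiency η = H/L × 100% = 78.99%


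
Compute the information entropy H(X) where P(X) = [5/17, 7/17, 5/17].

H(X) = -Σ p(x) log₂ p(x)
  -5/17 × log₂(5/17) = 0.5193
  -7/17 × log₂(7/17) = 0.5271
  -5/17 × log₂(5/17) = 0.5193
H(X) = 1.5657 bits


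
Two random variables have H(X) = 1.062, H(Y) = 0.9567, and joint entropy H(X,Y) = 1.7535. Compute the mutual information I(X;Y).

I(X;Y) = H(X) + H(Y) - H(X,Y)
I(X;Y) = 1.062 + 0.9567 - 1.7535 = 0.2652 bits


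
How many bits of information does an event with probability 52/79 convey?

Information content I(x) = -log₂(p(x))
I = -log₂(52/79) = -log₂(0.6582)
I = 0.6033 bits


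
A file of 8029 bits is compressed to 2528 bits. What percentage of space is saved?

Space savings = (1 - Compressed/Original) × 100%
= (1 - 2528/8029) × 100%
= 68.51%


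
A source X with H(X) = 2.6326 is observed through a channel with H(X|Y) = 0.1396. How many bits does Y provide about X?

I(X;Y) = H(X) - H(X|Y)
I(X;Y) = 2.6326 - 0.1396 = 2.493 bits


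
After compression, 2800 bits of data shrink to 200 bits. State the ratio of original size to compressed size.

Compression ratio = Original / Compressed
= 2800 / 200 = 14.00:1


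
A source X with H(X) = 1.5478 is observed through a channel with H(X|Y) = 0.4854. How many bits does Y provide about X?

I(X;Y) = H(X) - H(X|Y)
I(X;Y) = 1.5478 - 0.4854 = 1.0624 bits


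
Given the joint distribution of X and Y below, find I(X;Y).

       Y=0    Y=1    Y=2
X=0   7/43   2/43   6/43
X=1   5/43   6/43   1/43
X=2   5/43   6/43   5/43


H(X) = 1.5746, H(Y) = 1.5702, H(X,Y) = 3.0307
I(X;Y) = H(X) + H(Y) - H(X,Y) = 0.1141 bits


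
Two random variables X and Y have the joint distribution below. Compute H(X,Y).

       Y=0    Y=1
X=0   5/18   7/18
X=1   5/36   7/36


H(X,Y) = -Σ p(x,y) log₂ p(x,y)
  p(0,0)=5/18: -0.2778 × log₂(0.2778) = 0.5133
  p(0,1)=7/18: -0.3889 × log₂(0.3889) = 0.5299
  p(1,0)=5/36: -0.1389 × log₂(0.1389) = 0.3956
  p(1,1)=7/36: -0.1944 × log₂(0.1944) = 0.4594
H(X,Y) = 1.8982 bits


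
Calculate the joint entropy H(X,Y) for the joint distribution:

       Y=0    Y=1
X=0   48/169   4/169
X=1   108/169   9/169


H(X,Y) = -Σ p(x,y) log₂ p(x,y)
  p(0,0)=48/169: -0.2840 × log₂(0.2840) = 0.5158
  p(0,1)=4/169: -0.0237 × log₂(0.0237) = 0.1278
  p(1,0)=108/169: -0.6391 × log₂(0.6391) = 0.4128
  p(1,1)=9/169: -0.0533 × log₂(0.0533) = 0.2253
H(X,Y) = 1.2817 bits


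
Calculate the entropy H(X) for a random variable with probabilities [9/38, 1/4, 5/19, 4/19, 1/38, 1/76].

H(X) = -Σ p(x) log₂ p(x)
  -9/38 × log₂(9/38) = 0.4922
  -1/4 × log₂(1/4) = 0.5000
  -5/19 × log₂(5/19) = 0.5068
  -4/19 × log₂(4/19) = 0.4732
  -1/38 × log₂(1/38) = 0.1381
  -1/76 × log₂(1/76) = 0.0822
H(X) = 2.1926 bits


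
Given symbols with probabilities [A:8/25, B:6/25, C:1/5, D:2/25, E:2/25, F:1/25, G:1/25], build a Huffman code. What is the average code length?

Huffman tree construction:
Combine smallest probabilities repeatedly
Resulting codes:
  A: 11 (length 2)
  B: 01 (length 2)
  C: 00 (length 2)
  D: 1010 (length 4)
  E: 1011 (length 4)
  F: 1000 (length 4)
  G: 1001 (length 4)
Average length = Σ p(s) × length(s) = 2.4800 bits


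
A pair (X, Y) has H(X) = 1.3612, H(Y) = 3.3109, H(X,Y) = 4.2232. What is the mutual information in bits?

I(X;Y) = H(X) + H(Y) - H(X,Y)
I(X;Y) = 1.3612 + 3.3109 - 4.2232 = 0.4489 bits


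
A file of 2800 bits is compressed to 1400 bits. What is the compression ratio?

Compression ratio = Original / Compressed
= 2800 / 1400 = 2.00:1


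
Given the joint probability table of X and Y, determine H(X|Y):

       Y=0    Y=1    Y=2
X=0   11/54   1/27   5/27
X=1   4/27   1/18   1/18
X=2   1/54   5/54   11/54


H(X|Y) = Σ_y p(y) H(X|Y=y)
  p(Y=0) = 10/27, H(X|Y=0) = 1.2192
  p(Y=1) = 5/27, H(X|Y=1) = 1.4855
  p(Y=2) = 4/9, H(X|Y=2) = 1.4171
H(X|Y) = 0.3704×1.2192 + 0.1852×1.4855 + 0.4444×1.4171 = 1.3565 bits


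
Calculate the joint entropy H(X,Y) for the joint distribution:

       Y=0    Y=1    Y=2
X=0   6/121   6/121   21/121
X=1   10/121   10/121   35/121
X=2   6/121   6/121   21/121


H(X,Y) = -Σ p(x,y) log₂ p(x,y)
  p(0,0)=6/121: -0.0496 × log₂(0.0496) = 0.2149
  p(0,1)=6/121: -0.0496 × log₂(0.0496) = 0.2149
  p(0,2)=21/121: -0.1736 × log₂(0.1736) = 0.4385
  p(1,0)=10/121: -0.0826 × log₂(0.0826) = 0.2973
  p(1,1)=10/121: -0.0826 × log₂(0.0826) = 0.2973
  p(1,2)=35/121: -0.2893 × log₂(0.2893) = 0.5176
  p(2,0)=6/121: -0.0496 × log₂(0.0496) = 0.2149
  p(2,1)=6/121: -0.0496 × log₂(0.0496) = 0.2149
  p(2,2)=21/121: -0.1736 × log₂(0.1736) = 0.4385
H(X,Y) = 2.8488 bits


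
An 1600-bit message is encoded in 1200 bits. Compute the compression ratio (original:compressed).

Compression ratio = Original / Compressed
= 1600 / 1200 = 1.33:1


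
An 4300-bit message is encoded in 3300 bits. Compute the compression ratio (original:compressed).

Compression ratio = Original / Compressed
= 4300 / 3300 = 1.30:1


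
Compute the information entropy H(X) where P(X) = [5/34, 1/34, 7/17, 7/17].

H(X) = -Σ p(x) log₂ p(x)
  -5/34 × log₂(5/34) = 0.4067
  -1/34 × log₂(1/34) = 0.1496
  -7/17 × log₂(7/17) = 0.5271
  -7/17 × log₂(7/17) = 0.5271
H(X) = 1.6105 bits


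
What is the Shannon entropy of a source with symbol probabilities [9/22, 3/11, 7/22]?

H(X) = -Σ p(x) log₂ p(x)
  -9/22 × log₂(9/22) = 0.5275
  -3/11 × log₂(3/11) = 0.5112
  -7/22 × log₂(7/22) = 0.5257
H(X) = 1.5644 bits


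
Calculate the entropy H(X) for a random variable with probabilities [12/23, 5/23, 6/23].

H(X) = -Σ p(x) log₂ p(x)
  -12/23 × log₂(12/23) = 0.4897
  -5/23 × log₂(5/23) = 0.4786
  -6/23 × log₂(6/23) = 0.5057
H(X) = 1.4740 bits


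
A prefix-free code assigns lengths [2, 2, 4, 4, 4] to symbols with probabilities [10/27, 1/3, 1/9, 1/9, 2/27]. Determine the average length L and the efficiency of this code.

Average length L = Σ p_i × l_i = 2.5926 bits
Entropy H = 2.0416 bits
Efficiency η = H/L × 100% = 78.75%


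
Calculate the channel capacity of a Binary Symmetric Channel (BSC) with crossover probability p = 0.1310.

For BSC with error probability p:
C = 1 - H(p) where H(p) is binary entropy
H(0.1310) = -0.1310 × log₂(0.1310) - 0.8690 × log₂(0.8690)
H(p) = 0.5602
C = 1 - 0.5602 = 0.4398 bits/use


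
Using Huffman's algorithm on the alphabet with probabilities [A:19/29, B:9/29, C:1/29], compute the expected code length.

Huffman tree construction:
Combine smallest probabilities repeatedly
Resulting codes:
  A: 1 (length 1)
  B: 01 (length 2)
  C: 00 (length 2)
Average length = Σ p(s) × length(s) = 1.3448 bits


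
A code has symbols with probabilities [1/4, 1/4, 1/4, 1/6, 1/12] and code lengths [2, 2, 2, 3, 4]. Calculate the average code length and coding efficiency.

Average length L = Σ p_i × l_i = 2.3333 bits
Entropy H = 2.2296 bits
Efficiency η = H/L × 100% = 95.55%


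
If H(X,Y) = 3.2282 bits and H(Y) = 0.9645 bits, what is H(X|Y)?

Chain rule: H(X,Y) = H(X|Y) + H(Y)
H(X|Y) = H(X,Y) - H(Y) = 3.2282 - 0.9645 = 2.2637 bits


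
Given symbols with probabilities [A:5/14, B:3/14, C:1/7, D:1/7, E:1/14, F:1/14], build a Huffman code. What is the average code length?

Huffman tree construction:
Combine smallest probabilities repeatedly
Resulting codes:
  A: 11 (length 2)
  B: 01 (length 2)
  C: 100 (length 3)
  D: 101 (length 3)
  E: 000 (length 3)
  F: 001 (length 3)
Average length = Σ p(s) × length(s) = 2.4286 bits


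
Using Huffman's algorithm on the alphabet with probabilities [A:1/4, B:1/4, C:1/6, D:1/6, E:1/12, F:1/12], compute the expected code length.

Huffman tree construction:
Combine smallest probabilities repeatedly
Resulting codes:
  A: 01 (length 2)
  B: 10 (length 2)
  C: 110 (length 3)
  D: 111 (length 3)
  E: 000 (length 3)
  F: 001 (length 3)
Average length = Σ p(s) × length(s) = 2.5000 bits


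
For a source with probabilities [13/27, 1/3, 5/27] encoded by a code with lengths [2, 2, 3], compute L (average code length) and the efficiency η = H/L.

Average length L = Σ p_i × l_i = 2.1852 bits
Entropy H = 1.4866 bits
Efficiency η = H/L × 100% = 68.03%


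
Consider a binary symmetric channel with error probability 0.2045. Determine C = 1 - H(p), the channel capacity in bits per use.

For BSC with error probability p:
C = 1 - H(p) where H(p) is binary entropy
H(0.2045) = -0.2045 × log₂(0.2045) - 0.7955 × log₂(0.7955)
H(p) = 0.7308
C = 1 - 0.7308 = 0.2692 bits/use


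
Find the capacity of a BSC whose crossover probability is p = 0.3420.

For BSC with error probability p:
C = 1 - H(p) where H(p) is binary entropy
H(0.3420) = -0.3420 × log₂(0.3420) - 0.6580 × log₂(0.6580)
H(p) = 0.9267
C = 1 - 0.9267 = 0.0733 bits/use


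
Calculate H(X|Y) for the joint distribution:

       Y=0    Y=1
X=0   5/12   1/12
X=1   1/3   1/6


H(X|Y) = Σ_y p(y) H(X|Y=y)
  p(Y=0) = 3/4, H(X|Y=0) = 0.9911
  p(Y=1) = 1/4, H(X|Y=1) = 0.9183
H(X|Y) = 0.7500×0.9911 + 0.2500×0.9183 = 0.9729 bits


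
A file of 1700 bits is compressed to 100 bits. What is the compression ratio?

Compression ratio = Original / Compressed
= 1700 / 100 = 17.00:1


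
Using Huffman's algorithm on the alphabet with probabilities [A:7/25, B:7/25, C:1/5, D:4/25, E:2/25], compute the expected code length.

Huffman tree construction:
Combine smallest probabilities repeatedly
Resulting codes:
  A: 10 (length 2)
  B: 11 (length 2)
  C: 00 (length 2)
  D: 011 (length 3)
  E: 010 (length 3)
Average length = Σ p(s) × length(s) = 2.2400 bits


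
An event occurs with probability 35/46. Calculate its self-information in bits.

Information content I(x) = -log₂(p(x))
I = -log₂(35/46) = -log₂(0.7609)
I = 0.3943 bits


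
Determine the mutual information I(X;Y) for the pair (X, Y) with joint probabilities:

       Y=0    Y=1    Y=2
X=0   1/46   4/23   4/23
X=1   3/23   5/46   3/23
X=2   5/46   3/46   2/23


H(X) = 1.5672, H(Y) = 1.5653, H(X,Y) = 3.0237
I(X;Y) = H(X) + H(Y) - H(X,Y) = 0.1088 bits


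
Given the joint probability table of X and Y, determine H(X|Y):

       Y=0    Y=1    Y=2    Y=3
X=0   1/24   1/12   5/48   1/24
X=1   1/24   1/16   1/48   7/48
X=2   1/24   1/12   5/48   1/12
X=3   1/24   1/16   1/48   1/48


H(X|Y) = Σ_y p(y) H(X|Y=y)
  p(Y=0) = 1/6, H(X|Y=0) = 2.0000
  p(Y=1) = 7/24, H(X|Y=1) = 1.9852
  p(Y=2) = 1/4, H(X|Y=2) = 1.6500
  p(Y=3) = 7/24, H(X|Y=3) = 1.6894
H(X|Y) = 0.1667×2.0000 + 0.2917×1.9852 + 0.2500×1.6500 + 0.2917×1.6894 = 1.8176 bits


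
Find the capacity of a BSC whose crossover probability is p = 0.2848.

For BSC with error probability p:
C = 1 - H(p) where H(p) is binary entropy
H(0.2848) = -0.2848 × log₂(0.2848) - 0.7152 × log₂(0.7152)
H(p) = 0.8619
C = 1 - 0.8619 = 0.1381 bits/use


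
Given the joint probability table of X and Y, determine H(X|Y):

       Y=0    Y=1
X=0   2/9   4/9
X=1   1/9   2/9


H(X|Y) = Σ_y p(y) H(X|Y=y)
  p(Y=0) = 1/3, H(X|Y=0) = 0.9183
  p(Y=1) = 2/3, H(X|Y=1) = 0.9183
H(X|Y) = 0.3333×0.9183 + 0.6667×0.9183 = 0.9183 bits


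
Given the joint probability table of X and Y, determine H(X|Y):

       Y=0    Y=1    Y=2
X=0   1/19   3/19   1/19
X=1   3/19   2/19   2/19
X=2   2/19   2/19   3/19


H(X|Y) = Σ_y p(y) H(X|Y=y)
  p(Y=0) = 6/19, H(X|Y=0) = 1.4591
  p(Y=1) = 7/19, H(X|Y=1) = 1.5567
  p(Y=2) = 6/19, H(X|Y=2) = 1.4591
H(X|Y) = 0.3158×1.4591 + 0.3684×1.5567 + 0.3158×1.4591 = 1.4951 bits


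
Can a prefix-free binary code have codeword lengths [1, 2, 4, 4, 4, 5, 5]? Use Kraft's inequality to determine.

Kraft inequality: Σ 2^(-l_i) ≤ 1 for prefix-free code
Calculating: 2^(-1) + 2^(-2) + 2^(-4) + 2^(-4) + 2^(-4) + 2^(-5) + 2^(-5)
= 0.5 + 0.25 + 0.0625 + 0.0625 + 0.0625 + 0.03125 + 0.03125
= 1.0000
Since 1.0000 ≤ 1, prefix-free code exists


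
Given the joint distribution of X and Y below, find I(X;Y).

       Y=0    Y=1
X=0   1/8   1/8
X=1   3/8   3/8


H(X) = 0.8113, H(Y) = 1.0000, H(X,Y) = 1.8113
I(X;Y) = H(X) + H(Y) - H(X,Y) = 0.0000 bits


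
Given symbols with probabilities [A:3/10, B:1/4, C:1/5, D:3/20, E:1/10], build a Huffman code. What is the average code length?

Huffman tree construction:
Combine smallest probabilities repeatedly
Resulting codes:
  A: 11 (length 2)
  B: 01 (length 2)
  C: 00 (length 2)
  D: 101 (length 3)
  E: 100 (length 3)
Average length = Σ p(s) × length(s) = 2.2500 bits


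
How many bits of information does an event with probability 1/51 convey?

Information content I(x) = -log₂(p(x))
I = -log₂(1/51) = -log₂(0.0196)
I = 5.6724 bits


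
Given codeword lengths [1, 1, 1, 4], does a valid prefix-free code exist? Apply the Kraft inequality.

Kraft inequality: Σ 2^(-l_i) ≤ 1 for prefix-free code
Calculating: 2^(-1) + 2^(-1) + 2^(-1) + 2^(-4)
= 0.5 + 0.5 + 0.5 + 0.0625
= 1.5625
Since 1.5625 > 1, prefix-free code does not exist


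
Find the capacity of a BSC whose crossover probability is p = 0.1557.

For BSC with error probability p:
C = 1 - H(p) where H(p) is binary entropy
H(0.1557) = -0.1557 × log₂(0.1557) - 0.8443 × log₂(0.8443)
H(p) = 0.6239
C = 1 - 0.6239 = 0.3761 bits/use


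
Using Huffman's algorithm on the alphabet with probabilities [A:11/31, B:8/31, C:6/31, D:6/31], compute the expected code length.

Huffman tree construction:
Combine smallest probabilities repeatedly
Resulting codes:
  A: 11 (length 2)
  B: 10 (length 2)
  C: 00 (length 2)
  D: 01 (length 2)
Average length = Σ p(s) × length(s) = 2.0000 bits


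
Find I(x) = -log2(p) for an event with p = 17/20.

Information content I(x) = -log₂(p(x))
I = -log₂(17/20) = -log₂(0.8500)
I = 0.2345 bits


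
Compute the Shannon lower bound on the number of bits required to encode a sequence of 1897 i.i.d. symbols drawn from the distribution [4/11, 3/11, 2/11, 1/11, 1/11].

Entropy H = 2.1181 bits/symbol
Minimum bits = H × n = 2.1181 × 1897
= 4017.99 bits


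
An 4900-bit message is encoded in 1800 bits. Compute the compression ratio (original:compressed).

Compression ratio = Original / Compressed
= 4900 / 1800 = 2.72:1


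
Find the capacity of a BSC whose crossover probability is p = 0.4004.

For BSC with error probability p:
C = 1 - H(p) where H(p) is binary entropy
H(0.4004) = -0.4004 × log₂(0.4004) - 0.5996 × log₂(0.5996)
H(p) = 0.9712
C = 1 - 0.9712 = 0.0288 bits/use
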